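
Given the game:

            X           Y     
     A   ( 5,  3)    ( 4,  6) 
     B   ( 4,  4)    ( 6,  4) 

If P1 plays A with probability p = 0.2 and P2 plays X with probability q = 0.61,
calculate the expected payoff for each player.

E[P1] = 4.746, E[P2] = 4.034

Work:
E[P1] = p·q·π₁(A,X) + p·(1-q)·π₁(A,Y) + (1-p)·q·π₁(B,X) + (1-p)·(1-q)·π₁(B,Y)
= 0.2·0.61·5 + 0.2·0.39·4 + 0.8·0.61·4 + 0.8·0.39·6
= 4.746

E[P2] = 4.034 (similar calculation)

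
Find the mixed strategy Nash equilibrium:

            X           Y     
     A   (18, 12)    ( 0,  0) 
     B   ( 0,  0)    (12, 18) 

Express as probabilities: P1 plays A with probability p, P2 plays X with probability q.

p = 0.6, q = 0.4

Work:
Find probabilities that make opponent indifferent:
P2 chooses q to make P1 indifferent between A and B
P1 chooses p to make P2 indifferent between X and Y
Mixed NE: P1 plays (A: 0.6, B: 0.4), P2 plays (X: 0.4, Y: 0.6)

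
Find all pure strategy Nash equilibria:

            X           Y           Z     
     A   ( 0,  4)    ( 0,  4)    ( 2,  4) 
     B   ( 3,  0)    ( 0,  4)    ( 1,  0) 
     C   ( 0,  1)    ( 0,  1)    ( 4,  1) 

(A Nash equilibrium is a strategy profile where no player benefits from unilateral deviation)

Nash equilibrium: (A, Y), (B, Y), (C, Y), (C, Z)

Work:
Best responses:
  P1 vs X: payoffs [0, 3, 0] → best response B (payoff 3)
  P1 vs Y: payoffs [0, 0, 0] → best response A/B/C (payoff 0)
  P1 vs Z: payoffs [2, 1, 4] → best response C (payoff 4)
  P2 vs A: payoffs [4, 4, 4] → best response X/Y/Z (payoff 4)
  P2 vs B: payoffs [0, 4, 0] → best response Y (payoff 4)
  P2 vs C: payoffs [1, 1, 1] → best response X/Y/Z (payoff 1)
Mutual best responses: (A,Y), (B,Y), (C,Y), (C,Z) → Nash equilibria.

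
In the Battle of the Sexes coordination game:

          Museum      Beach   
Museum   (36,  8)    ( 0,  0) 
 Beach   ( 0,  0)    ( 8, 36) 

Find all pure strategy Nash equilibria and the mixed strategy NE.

Pure NE: (Museum, Museum) and (Beach, Beach); Mixed NE: p = 0.8182, q = 0.1818

Work:
Check pure NE:
(Museum, Museum): (36, 8) - no unilateral deviation beneficial
(Beach, Beach): (8, 36) - no unilateral deviation beneficial
Mixed NE: P1 plays Museum with p = 0.8182, P2 plays Museum with q = 0.1818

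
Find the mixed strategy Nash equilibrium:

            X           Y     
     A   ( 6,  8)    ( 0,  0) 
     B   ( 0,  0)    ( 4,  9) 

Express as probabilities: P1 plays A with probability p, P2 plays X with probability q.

p = 0.5294, q = 0.4

Work:
Find probabilities that make opponent indifferent:
P2 chooses q to make P1 indifferent between A and B
P1 chooses p to make P2 indifferent between X and Y
Mixed NE: P1 plays (A: 0.5294, B: 0.4706), P2 plays (X: 0.4, Y: 0.6)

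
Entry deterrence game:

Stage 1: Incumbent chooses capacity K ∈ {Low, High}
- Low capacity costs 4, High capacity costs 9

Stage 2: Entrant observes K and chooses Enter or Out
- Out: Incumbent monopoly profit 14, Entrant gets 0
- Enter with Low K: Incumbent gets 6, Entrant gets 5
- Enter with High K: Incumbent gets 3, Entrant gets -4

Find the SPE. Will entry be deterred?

SPE: (High, Enter|Low, Out|High); Entry deterred. Incumbent net profit = 5

Work:
After Low K: Entrant enters (5 > 0)
After High K: Entrant stays out (-4 < 0)
Incumbent: Low → 6−4=2, High → 14−9=5
Incumbent chooses High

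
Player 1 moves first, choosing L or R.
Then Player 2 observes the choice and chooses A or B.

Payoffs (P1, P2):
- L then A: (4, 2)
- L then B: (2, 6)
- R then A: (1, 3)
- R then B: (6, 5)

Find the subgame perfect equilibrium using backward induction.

P1 plays R, P2 plays B after L and B after R; Payoff (6, 5)

Work:
Backward induction:
After L: P2 chooses B → P1 gets 2
After R: P2 chooses B → P1 gets 6
P1 chooses R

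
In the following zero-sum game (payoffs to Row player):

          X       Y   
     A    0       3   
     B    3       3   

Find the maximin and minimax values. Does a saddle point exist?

Maximin = 3, Minimax = 3, Saddle: True

Work:
Row minimums: [0, 3] → maximin = 3
Column maximums: [3, 3] → minimax = 3
Saddle point exists! Game value = 3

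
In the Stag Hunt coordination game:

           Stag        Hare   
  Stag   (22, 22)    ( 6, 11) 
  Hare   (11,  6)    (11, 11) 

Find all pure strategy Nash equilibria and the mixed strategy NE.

Pure NE: (Stag, Stag) and (Hare, Hare); Mixed NE: p = 0.3125, q = 0.3125

Work:
Check pure NE:
(Stag, Stag): (22, 22) - no unilateral deviation beneficial
(Hare, Hare): (11, 11) - no unilateral deviation beneficial
Mixed NE: P1 plays Stag with p = 0.3125, P2 plays Stag with q = 0.3125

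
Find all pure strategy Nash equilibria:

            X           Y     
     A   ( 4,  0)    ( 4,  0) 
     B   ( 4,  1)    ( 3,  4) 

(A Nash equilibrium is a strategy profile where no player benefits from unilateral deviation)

Nash equilibrium: (A, X), (A, Y)

Work:
Best responses:
  P1 vs X: payoffs [4, 4] → best response A/B (payoff 4)
  P1 vs Y: payoffs [4, 3] → best response A (payoff 4)
  P2 vs A: payoffs [0, 0] → best response X/Y (payoff 0)
  P2 vs B: payoffs [1, 4] → best response Y (payoff 4)
Mutual best responses: (A,X), (A,Y) → Nash equilibria.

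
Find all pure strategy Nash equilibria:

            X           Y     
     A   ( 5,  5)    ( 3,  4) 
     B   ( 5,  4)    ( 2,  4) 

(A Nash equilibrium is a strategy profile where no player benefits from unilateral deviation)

Nash equilibrium: (A, X), (B, X)

Work:
Best responses:
  P1 vs X: payoffs [5, 5] → best response A/B (payoff 5)
  P1 vs Y: payoffs [3, 2] → best response A (payoff 3)
  P2 vs A: payoffs [5, 4] → best response X (payoff 5)
  P2 vs B: payoffs [4, 4] → best response X/Y (payoff 4)
Mutual best responses: (A,X), (B,X) → Nash equilibria.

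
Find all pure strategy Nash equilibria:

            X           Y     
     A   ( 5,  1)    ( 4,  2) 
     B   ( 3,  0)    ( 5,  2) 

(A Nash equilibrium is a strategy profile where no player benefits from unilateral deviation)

Nash equilibrium: (B, Y)

Work:
Best responses:
  P1 vs X: payoffs [5, 3] → best response A (payoff 5)
  P1 vs Y: payoffs [4, 5] → best response B (payoff 5)
  P2 vs A: payoffs [1, 2] → best response Y (payoff 2)
  P2 vs B: payoffs [0, 2] → best response Y (payoff 2)
Mutual best responses: (B,Y) → Nash equilibria.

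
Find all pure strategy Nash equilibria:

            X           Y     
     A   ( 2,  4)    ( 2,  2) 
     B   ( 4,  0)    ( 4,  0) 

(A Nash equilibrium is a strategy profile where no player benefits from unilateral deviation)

Nash equilibrium: (B, X), (B, Y)

Work:
Best responses:
  P1 vs X: payoffs [2, 4] → best response B (payoff 4)
  P1 vs Y: payoffs [2, 4] → best response B (payoff 4)
  P2 vs A: payoffs [4, 2] → best response X (payoff 4)
  P2 vs B: payoffs [0, 0] → best response X/Y (payoff 0)
Mutual best responses: (B,X), (B,Y) → Nash equilibria.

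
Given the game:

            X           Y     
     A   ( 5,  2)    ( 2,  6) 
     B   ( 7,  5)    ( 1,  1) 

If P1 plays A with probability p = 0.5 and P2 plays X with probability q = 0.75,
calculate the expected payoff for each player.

E[P1] = 4.875, E[P2] = 3.5

Work:
E[P1] = p·q·π₁(A,X) + p·(1-q)·π₁(A,Y) + (1-p)·q·π₁(B,X) + (1-p)·(1-q)·π₁(B,Y)
= 0.5·0.75·5 + 0.5·0.25·2 + 0.5·0.75·7 + 0.5·0.25·1
= 4.875

E[P2] = 3.5 (similar calculation)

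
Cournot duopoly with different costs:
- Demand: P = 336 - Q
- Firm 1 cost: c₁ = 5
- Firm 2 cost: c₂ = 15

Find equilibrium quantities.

q₁* = 113.67, q₂* = 103.67

Work:
Reaction: q₁ = (336 - 5 - q₂)/2
Reaction: q₂ = (336 - 15 - q₁)/2
Solve simultaneously:
q₁* = (336 - 2×5 + 15)/3 = 113.67
q₂* = (336 - 2×15 + 5)/3 = 103.67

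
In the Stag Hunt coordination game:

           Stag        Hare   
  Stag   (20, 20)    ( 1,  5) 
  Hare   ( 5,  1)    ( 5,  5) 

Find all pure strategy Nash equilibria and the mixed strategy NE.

Pure NE: (Stag, Stag) and (Hare, Hare); Mixed NE: p = 0.2105, q = 0.2105

Work:
Check pure NE:
(Stag, Stag): (20, 20) - no unilateral deviation beneficial
(Hare, Hare): (5, 5) - no unilateral deviation beneficial
Mixed NE: P1 plays Stag with p = 0.2105, P2 plays Stag with q = 0.2105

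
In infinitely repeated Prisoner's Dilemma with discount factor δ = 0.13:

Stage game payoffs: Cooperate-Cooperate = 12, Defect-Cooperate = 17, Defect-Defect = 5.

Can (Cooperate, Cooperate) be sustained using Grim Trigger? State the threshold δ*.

δ* = 0.4167; since δ = 0.13 < 0.4167, cooperation cannot be sustained

Work:
For Grim Trigger:
Cooperate forever: 12/(1-δ)
Defect then punished: 17 + 5·δ/(1-δ)
Need: 12/(1-δ) ≥ 17 + 5·δ/(1-δ)
Solving: δ ≥ (T-R)/(T-P) = (17-12)/(17-5) = 0.4167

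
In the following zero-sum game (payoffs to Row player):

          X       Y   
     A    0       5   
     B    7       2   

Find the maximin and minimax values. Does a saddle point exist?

Maximin = 2, Minimax = 5, Saddle: False

Work:
Row minimums: [0, 2] → maximin = 2
Column maximums: [7, 5] → minimax = 5
No saddle point (maximin ≠ minimax). Mixed strategy needed.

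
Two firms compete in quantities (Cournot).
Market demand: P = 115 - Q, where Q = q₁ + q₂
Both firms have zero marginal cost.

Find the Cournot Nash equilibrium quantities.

q₁* = q₂* = 38.33; P* = 38.33

Work:
Profit: π_i = P·q_i = (a - q_i - q_j)·q_i
FOC: ∂π_i/∂q_i = a - 2q_i - q_j = 0
Reaction function: q_i = (115 - q_j)/2
Symmetry: q* = 115/3 = 38.33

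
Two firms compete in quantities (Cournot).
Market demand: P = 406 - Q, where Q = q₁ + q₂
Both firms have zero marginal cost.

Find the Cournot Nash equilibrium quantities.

q₁* = q₂* = 135.33; P* = 135.33

Work:
Profit: π_i = P·q_i = (a - q_i - q_j)·q_i
FOC: ∂π_i/∂q_i = a - 2q_i - q_j = 0
Reaction function: q_i = (406 - q_j)/2
Symmetry: q* = 406/3 = 135.33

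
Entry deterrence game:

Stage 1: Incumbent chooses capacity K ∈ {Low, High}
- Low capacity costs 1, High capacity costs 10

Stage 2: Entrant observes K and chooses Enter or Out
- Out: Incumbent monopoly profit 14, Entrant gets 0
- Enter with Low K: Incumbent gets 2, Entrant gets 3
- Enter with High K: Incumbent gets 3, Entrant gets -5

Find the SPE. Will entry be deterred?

SPE: (High, Enter|Low, Out|High); Entry deterred. Incumbent net profit = 4

Work:
After Low K: Entrant enters (3 > 0)
After High K: Entrant stays out (-5 < 0)
Incumbent: Low → 2−1=1, High → 14−10=4
Incumbent chooses High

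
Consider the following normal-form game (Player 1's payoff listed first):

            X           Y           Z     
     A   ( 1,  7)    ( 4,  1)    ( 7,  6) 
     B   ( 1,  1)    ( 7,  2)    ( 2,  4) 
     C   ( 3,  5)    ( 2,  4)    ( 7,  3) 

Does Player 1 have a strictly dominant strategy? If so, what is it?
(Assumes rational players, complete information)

No strictly dominant strategy exists for Player 1

Work:
A strategy strictly dominates another if it gives a strictly higher payoff against every opponent action. Compare each pair of P1's strategies column-by-column:
  A vs B: [1 vs 1, 4 vs 7, 7 vs 2] → A does not strictly dominate B (column X: 1 ≤ 1)
  A vs C: [1 vs 3, 4 vs 2, 7 vs 7] → A does not strictly dominate C (column X: 1 ≤ 3)
  B vs A: [1 vs 1, 7 vs 4, 2 vs 7] → B does not strictly dominate A (column X: 1 ≤ 1)
  B vs C: [1 vs 3, 7 vs 2, 2 vs 7] → B does not strictly dominate C (column X: 1 ≤ 3)
  C vs A: [3 vs 1, 2 vs 4, 7 vs 7] → C does not strictly dominate A (column Y: 2 ≤ 4)
  C vs B: [3 vs 1, 2 vs 7, 7 vs 2] → C does not strictly dominate B (column Y: 2 ≤ 7)
No single strategy strictly dominates all others → no strictly dominant strategy.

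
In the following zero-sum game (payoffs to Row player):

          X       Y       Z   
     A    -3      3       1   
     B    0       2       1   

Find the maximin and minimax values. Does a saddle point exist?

Maximin = 0, Minimax = 0, Saddle: True

Work:
Row minimums: [-3, 0] → maximin = 0
Column maximums: [0, 3, 1] → minimax = 0
Saddle point exists! Game value = 0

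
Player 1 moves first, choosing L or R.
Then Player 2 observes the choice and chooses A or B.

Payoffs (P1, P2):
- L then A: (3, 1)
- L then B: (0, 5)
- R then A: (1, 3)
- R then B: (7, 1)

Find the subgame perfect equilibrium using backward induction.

P1 plays R, P2 plays B after L and A after R; Payoff (1, 3)

Work:
Backward induction:
After L: P2 chooses B → P1 gets 0
After R: P2 chooses A → P1 gets 1
P1 chooses R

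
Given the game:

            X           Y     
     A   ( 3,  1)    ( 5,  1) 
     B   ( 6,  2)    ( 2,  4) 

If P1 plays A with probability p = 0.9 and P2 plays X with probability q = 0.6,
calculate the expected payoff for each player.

E[P1] = 3.86, E[P2] = 1.18

Work:
E[P1] = p·q·π₁(A,X) + p·(1-q)·π₁(A,Y) + (1-p)·q·π₁(B,X) + (1-p)·(1-q)·π₁(B,Y)
= 0.9·0.6·3 + 0.9·0.4·5 + 0.1·0.6·6 + 0.1·0.4·2
= 3.86

E[P2] = 1.18 (similar calculation)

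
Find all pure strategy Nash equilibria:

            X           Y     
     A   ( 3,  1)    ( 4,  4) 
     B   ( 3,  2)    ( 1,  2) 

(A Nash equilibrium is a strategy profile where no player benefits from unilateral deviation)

Nash equilibrium: (A, Y), (B, X)

Work:
Best responses:
  P1 vs X: payoffs [3, 3] → best response A/B (payoff 3)
  P1 vs Y: payoffs [4, 1] → best response A (payoff 4)
  P2 vs A: payoffs [1, 4] → best response Y (payoff 4)
  P2 vs B: payoffs [2, 2] → best response X/Y (payoff 2)
Mutual best responses: (A,Y), (B,X) → Nash equilibria.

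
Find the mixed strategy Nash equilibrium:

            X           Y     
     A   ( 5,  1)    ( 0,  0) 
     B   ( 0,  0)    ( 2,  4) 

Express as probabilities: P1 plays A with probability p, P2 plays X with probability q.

p = 0.8, q = 0.2857

Work:
Find probabilities that make opponent indifferent:
P2 chooses q to make P1 indifferent between A and B
P1 chooses p to make P2 indifferent between X and Y
Mixed NE: P1 plays (A: 0.8, B: 0.2), P2 plays (X: 0.2857, Y: 0.7143)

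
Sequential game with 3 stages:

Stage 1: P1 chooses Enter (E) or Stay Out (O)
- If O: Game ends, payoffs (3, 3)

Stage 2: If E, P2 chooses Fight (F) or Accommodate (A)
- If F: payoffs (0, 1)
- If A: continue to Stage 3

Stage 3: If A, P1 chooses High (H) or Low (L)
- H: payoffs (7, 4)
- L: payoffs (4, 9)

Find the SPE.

SPE: (E, A, H); Outcome (7, 4)

Work:
Stage 3: P1 chooses H (7 vs 4)
Stage 2: P2: F->1, A->4 (anticipating H). Choose A
Stage 1: P1: O->3, E->7 (anticipating A, H). Choose E
SPE path: E -> A -> H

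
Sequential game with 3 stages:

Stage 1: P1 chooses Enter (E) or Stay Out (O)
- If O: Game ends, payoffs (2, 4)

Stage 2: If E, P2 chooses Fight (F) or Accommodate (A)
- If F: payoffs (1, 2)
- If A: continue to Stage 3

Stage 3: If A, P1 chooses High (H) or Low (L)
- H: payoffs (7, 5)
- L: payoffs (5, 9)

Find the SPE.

SPE: (E, A, H); Outcome (7, 5)

Work:
Stage 3: P1 chooses H (7 vs 5)
Stage 2: P2: F->2, A->5 (anticipating H). Choose A
Stage 1: P1: O->2, E->7 (anticipating A, H). Choose E
SPE path: E -> A -> H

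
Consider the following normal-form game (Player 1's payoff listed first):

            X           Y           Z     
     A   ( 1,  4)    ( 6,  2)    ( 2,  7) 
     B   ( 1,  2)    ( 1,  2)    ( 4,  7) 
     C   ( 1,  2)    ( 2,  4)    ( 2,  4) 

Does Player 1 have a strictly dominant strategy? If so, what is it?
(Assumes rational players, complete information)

No strictly dominant strategy exists for Player 1

Work:
A strategy strictly dominates another if it gives a strictly higher payoff against every opponent action. Compare each pair of P1's strategies column-by-column:
  A vs B: [1 vs 1, 6 vs 1, 2 vs 4] → A does not strictly dominate B (column X: 1 ≤ 1)
  A vs C: [1 vs 1, 6 vs 2, 2 vs 2] → A does not strictly dominate C (column X: 1 ≤ 1)
  B vs A: [1 vs 1, 1 vs 6, 4 vs 2] → B does not strictly dominate A (column X: 1 ≤ 1)
  B vs C: [1 vs 1, 1 vs 2, 4 vs 2] → B does not strictly dominate C (column X: 1 ≤ 1)
  C vs A: [1 vs 1, 2 vs 6, 2 vs 2] → C does not strictly dominate A (column X: 1 ≤ 1)
  C vs B: [1 vs 1, 2 vs 1, 2 vs 4] → C does not strictly dominate B (column X: 1 ≤ 1)
No single strategy strictly dominates all others → no strictly dominant strategy.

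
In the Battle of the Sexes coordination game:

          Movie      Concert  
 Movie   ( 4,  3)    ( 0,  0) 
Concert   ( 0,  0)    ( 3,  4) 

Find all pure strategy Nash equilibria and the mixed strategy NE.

Pure NE: (Movie, Movie) and (Concert, Concert); Mixed NE: p = 0.5714, q = 0.4286

Work:
Check pure NE:
(Movie, Movie): (4, 3) - no unilateral deviation beneficial
(Concert, Concert): (3, 4) - no unilateral deviation beneficial
Mixed NE: P1 plays Movie with p = 0.5714, P2 plays Movie with q = 0.4286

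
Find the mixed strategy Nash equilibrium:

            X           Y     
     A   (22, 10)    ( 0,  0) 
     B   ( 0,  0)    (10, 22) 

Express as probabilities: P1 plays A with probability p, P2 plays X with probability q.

p = 0.6875, q = 0.3125

Work:
Find probabilities that make opponent indifferent:
P2 chooses q to make P1 indifferent between A and B
P1 chooses p to make P2 indifferent between X and Y
Mixed NE: P1 plays (A: 0.6875, B: 0.3125), P2 plays (X: 0.3125, Y: 0.6875)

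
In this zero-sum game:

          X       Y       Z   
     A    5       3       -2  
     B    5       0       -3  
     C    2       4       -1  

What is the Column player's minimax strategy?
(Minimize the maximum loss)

Column should play Z, value = -1

Work:
Column player minimizes Row's maximum payoff:
Column X: max payoff to Row = 5
Column Y: max payoff to Row = 4
Column Z: max payoff to Row = -1
Minimum is -1, achieved by column Z.
Minimax strategy: Z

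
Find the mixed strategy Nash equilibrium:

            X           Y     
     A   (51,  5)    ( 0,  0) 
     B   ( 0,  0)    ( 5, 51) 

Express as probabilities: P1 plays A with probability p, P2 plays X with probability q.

p = 0.9107, q = 0.0893

Work:
Find probabilities that make opponent indifferent:
P2 chooses q to make P1 indifferent between A and B
P1 chooses p to make P2 indifferent between X and Y
Mixed NE: P1 plays (A: 0.9107, B: 0.0893), P2 plays (X: 0.0893, Y: 0.9107)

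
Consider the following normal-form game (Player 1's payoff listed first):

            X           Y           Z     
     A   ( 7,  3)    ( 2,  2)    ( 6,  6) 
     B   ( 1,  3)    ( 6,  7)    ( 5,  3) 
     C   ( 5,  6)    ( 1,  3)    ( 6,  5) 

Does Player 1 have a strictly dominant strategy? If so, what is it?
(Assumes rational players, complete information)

No strictly dominant strategy exists for Player 1

Work:
A strategy strictly dominates another if it gives a strictly higher payoff against every opponent action. Compare each pair of P1's strategies column-by-column:
  A vs B: [7 vs 1, 2 vs 6, 6 vs 5] → A does not strictly dominate B (column Y: 2 ≤ 6)
  A vs C: [7 vs 5, 2 vs 1, 6 vs 6] → A does not strictly dominate C (column Z: 6 ≤ 6)
  B vs A: [1 vs 7, 6 vs 2, 5 vs 6] → B does not strictly dominate A (column X: 1 ≤ 7)
  B vs C: [1 vs 5, 6 vs 1, 5 vs 6] → B does not strictly dominate C (column X: 1 ≤ 5)
  C vs A: [5 vs 7, 1 vs 2, 6 vs 6] → C does not strictly dominate A (column X: 5 ≤ 7)
  C vs B: [5 vs 1, 1 vs 6, 6 vs 5] → C does not strictly dominate B (column Y: 1 ≤ 6)
No single strategy strictly dominates all others → no strictly dominant strategy.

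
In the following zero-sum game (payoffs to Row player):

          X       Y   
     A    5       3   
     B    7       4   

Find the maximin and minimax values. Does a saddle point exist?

Maximin = 4, Minimax = 4, Saddle: True

Work:
Row minimums: [3, 4] → maximin = 4
Column maximums: [7, 4] → minimax = 4
Saddle point exists! Game value = 4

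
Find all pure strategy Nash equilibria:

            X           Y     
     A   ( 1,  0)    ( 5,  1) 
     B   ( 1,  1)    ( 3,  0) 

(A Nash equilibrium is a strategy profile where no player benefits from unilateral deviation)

Nash equilibrium: (A, Y), (B, X)

Work:
Best responses:
  P1 vs X: payoffs [1, 1] → best response A/B (payoff 1)
  P1 vs Y: payoffs [5, 3] → best response A (payoff 5)
  P2 vs A: payoffs [0, 1] → best response Y (payoff 1)
  P2 vs B: payoffs [1, 0] → best response X (payoff 1)
Mutual best responses: (A,Y), (B,X) → Nash equilibria.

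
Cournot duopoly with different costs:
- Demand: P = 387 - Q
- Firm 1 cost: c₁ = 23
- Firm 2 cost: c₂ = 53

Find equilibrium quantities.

q₁* = 131.33, q₂* = 101.33

Work:
Reaction: q₁ = (387 - 23 - q₂)/2
Reaction: q₂ = (387 - 53 - q₁)/2
Solve simultaneously:
q₁* = (387 - 2×23 + 53)/3 = 131.33
q₂* = (387 - 2×53 + 23)/3 = 101.33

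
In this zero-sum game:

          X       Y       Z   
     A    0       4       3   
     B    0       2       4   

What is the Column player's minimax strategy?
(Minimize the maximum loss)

Column should play X, value = 0

Work:
Column player minimizes Row's maximum payoff:
Column X: max payoff to Row = 0
Column Y: max payoff to Row = 4
Column Z: max payoff to Row = 4
Minimum is 0, achieved by column X.
Minimax strategy: X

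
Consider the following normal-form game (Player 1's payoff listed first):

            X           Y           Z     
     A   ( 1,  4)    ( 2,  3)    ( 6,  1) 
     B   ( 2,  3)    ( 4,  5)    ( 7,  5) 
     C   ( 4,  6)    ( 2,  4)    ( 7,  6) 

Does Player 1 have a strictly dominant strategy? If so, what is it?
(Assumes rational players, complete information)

No strictly dominant strategy exists for Player 1

Work:
A strategy strictly dominates another if it gives a strictly higher payoff against every opponent action. Compare each pair of P1's strategies column-by-column:
  A vs B: [1 vs 2, 2 vs 4, 6 vs 7] → A does not strictly dominate B (column X: 1 ≤ 2)
  A vs C: [1 vs 4, 2 vs 2, 6 vs 7] → A does not strictly dominate C (column X: 1 ≤ 4)
  B vs A: [2 vs 1, 4 vs 2, 7 vs 6] → B strictly dominates A
  B vs C: [2 vs 4, 4 vs 2, 7 vs 7] → B does not strictly dominate C (column X: 2 ≤ 4)
  C vs A: [4 vs 1, 2 vs 2, 7 vs 6] → C does not strictly dominate A (column Y: 2 ≤ 2)
  C vs B: [4 vs 2, 2 vs 4, 7 vs 7] → C does not strictly dominate B (column Y: 2 ≤ 4)
No single strategy strictly dominates all others → no strictly dominant strategy.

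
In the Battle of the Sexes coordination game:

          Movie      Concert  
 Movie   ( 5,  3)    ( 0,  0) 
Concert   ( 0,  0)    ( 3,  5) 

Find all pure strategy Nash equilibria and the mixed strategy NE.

Pure NE: (Movie, Movie) and (Concert, Concert); Mixed NE: p = 0.625, q = 0.375

Work:
Check pure NE:
(Movie, Movie): (5, 3) - no unilateral deviation beneficial
(Concert, Concert): (3, 5) - no unilateral deviation beneficial
Mixed NE: P1 plays Movie with p = 0.625, P2 plays Movie with q = 0.375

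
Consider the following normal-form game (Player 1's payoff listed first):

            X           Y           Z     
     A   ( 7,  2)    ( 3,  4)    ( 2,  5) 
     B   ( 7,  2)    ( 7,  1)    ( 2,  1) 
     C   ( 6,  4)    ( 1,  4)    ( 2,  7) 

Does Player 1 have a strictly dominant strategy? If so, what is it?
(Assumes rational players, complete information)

No strictly dominant strategy exists for Player 1

Work:
A strategy strictly dominates another if it gives a strictly higher payoff against every opponent action. Compare each pair of P1's strategies column-by-column:
  A vs B: [7 vs 7, 3 vs 7, 2 vs 2] → A does not strictly dominate B (column X: 7 ≤ 7)
  A vs C: [7 vs 6, 3 vs 1, 2 vs 2] → A does not strictly dominate C (column Z: 2 ≤ 2)
  B vs A: [7 vs 7, 7 vs 3, 2 vs 2] → B does not strictly dominate A (column X: 7 ≤ 7)
  B vs C: [7 vs 6, 7 vs 1, 2 vs 2] → B does not strictly dominate C (column Z: 2 ≤ 2)
  C vs A: [6 vs 7, 1 vs 3, 2 vs 2] → C does not strictly dominate A (column X: 6 ≤ 7)
  C vs B: [6 vs 7, 1 vs 7, 2 vs 2] → C does not strictly dominate B (column X: 6 ≤ 7)
No single strategy strictly dominates all others → no strictly dominant strategy.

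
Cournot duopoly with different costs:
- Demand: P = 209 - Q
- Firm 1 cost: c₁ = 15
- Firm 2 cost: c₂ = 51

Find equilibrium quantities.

q₁* = 76.67, q₂* = 40.67

Work:
Reaction: q₁ = (209 - 15 - q₂)/2
Reaction: q₂ = (209 - 51 - q₁)/2
Solve simultaneously:
q₁* = (209 - 2×15 + 51)/3 = 76.67
q₂* = (209 - 2×51 + 15)/3 = 40.67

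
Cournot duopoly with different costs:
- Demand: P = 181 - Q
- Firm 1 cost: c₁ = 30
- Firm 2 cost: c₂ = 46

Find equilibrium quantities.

q₁* = 55.67, q₂* = 39.67

Work:
Reaction: q₁ = (181 - 30 - q₂)/2
Reaction: q₂ = (181 - 46 - q₁)/2
Solve simultaneously:
q₁* = (181 - 2×30 + 46)/3 = 55.67
q₂* = (181 - 2×46 + 30)/3 = 39.67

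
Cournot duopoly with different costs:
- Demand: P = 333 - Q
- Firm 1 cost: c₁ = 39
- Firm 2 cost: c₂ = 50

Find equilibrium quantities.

q₁* = 101.67, q₂* = 90.67

Work:
Reaction: q₁ = (333 - 39 - q₂)/2
Reaction: q₂ = (333 - 50 - q₁)/2
Solve simultaneously:
q₁* = (333 - 2×39 + 50)/3 = 101.67
q₂* = (333 - 2×50 + 39)/3 = 90.67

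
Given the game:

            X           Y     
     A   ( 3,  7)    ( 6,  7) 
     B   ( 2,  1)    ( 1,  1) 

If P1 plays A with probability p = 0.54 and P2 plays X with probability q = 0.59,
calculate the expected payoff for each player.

E[P1] = 3.0156, E[P2] = 4.24

Work:
E[P1] = p·q·π₁(A,X) + p·(1-q)·π₁(A,Y) + (1-p)·q·π₁(B,X) + (1-p)·(1-q)·π₁(B,Y)
= 0.54·0.59·3 + 0.54·0.41·6 + 0.46·0.59·2 + 0.46·0.41·1
= 3.0156

E[P2] = 4.24 (similar calculation)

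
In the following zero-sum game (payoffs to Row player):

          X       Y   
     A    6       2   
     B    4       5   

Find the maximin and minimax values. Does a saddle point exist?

Maximin = 4, Minimax = 5, Saddle: False

Work:
Row minimums: [2, 4] → maximin = 4
Column maximums: [6, 5] → minimax = 5
No saddle point (maximin ≠ minimax). Mixed strategy needed.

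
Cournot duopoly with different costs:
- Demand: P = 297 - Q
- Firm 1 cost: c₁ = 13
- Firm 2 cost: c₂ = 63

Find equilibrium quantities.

q₁* = 111.33, q₂* = 61.33

Work:
Reaction: q₁ = (297 - 13 - q₂)/2
Reaction: q₂ = (297 - 63 - q₁)/2
Solve simultaneously:
q₁* = (297 - 2×13 + 63)/3 = 111.33
q₂* = (297 - 2×63 + 13)/3 = 61.33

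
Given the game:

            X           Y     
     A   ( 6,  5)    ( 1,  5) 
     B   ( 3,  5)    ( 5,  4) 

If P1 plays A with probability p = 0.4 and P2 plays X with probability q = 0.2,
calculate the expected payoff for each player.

E[P1] = 3.56, E[P2] = 4.52

Work:
E[P1] = p·q·π₁(A,X) + p·(1-q)·π₁(A,Y) + (1-p)·q·π₁(B,X) + (1-p)·(1-q)·π₁(B,Y)
= 0.4·0.2·6 + 0.4·0.8·1 + 0.6·0.2·3 + 0.6·0.8·5
= 3.56

E[P2] = 4.52 (similar calculation)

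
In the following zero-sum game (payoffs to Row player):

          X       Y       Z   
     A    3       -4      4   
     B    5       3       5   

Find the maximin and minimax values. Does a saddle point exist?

Maximin = 3, Minimax = 3, Saddle: True

Work:
Row minimums: [-4, 3] → maximin = 3
Column maximums: [5, 3, 5] → minimax = 3
Saddle point exists! Game value = 3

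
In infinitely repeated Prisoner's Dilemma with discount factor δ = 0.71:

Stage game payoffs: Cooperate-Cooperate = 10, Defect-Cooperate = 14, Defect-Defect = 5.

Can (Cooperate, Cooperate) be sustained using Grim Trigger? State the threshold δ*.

δ* = 0.4444; since δ = 0.71 ≥ 0.4444, cooperation can be sustained

Work:
For Grim Trigger:
Cooperate forever: 10/(1-δ)
Defect then punished: 14 + 5·δ/(1-δ)
Need: 10/(1-δ) ≥ 14 + 5·δ/(1-δ)
Solving: δ ≥ (T-R)/(T-P) = (14-10)/(14-5) = 0.4444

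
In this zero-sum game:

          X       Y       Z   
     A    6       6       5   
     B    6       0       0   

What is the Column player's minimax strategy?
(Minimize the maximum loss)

Column should play Z, value = 5

Work:
Column player minimizes Row's maximum payoff:
Column X: max payoff to Row = 6
Column Y: max payoff to Row = 6
Column Z: max payoff to Row = 5
Minimum is 5, achieved by column Z.
Minimax strategy: Z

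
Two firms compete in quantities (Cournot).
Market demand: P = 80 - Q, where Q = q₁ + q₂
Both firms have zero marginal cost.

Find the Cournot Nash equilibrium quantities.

q₁* = q₂* = 26.67; P* = 26.67

Work:
Profit: π_i = P·q_i = (a - q_i - q_j)·q_i
FOC: ∂π_i/∂q_i = a - 2q_i - q_j = 0
Reaction function: q_i = (80 - q_j)/2
Symmetry: q* = 80/3 = 26.67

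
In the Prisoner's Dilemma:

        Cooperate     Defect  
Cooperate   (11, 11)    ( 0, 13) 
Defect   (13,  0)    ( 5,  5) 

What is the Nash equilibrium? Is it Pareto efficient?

(Defect, Defect) is NE; not Pareto efficient

Work:
Defect dominates Cooperate for both players:
If P2 cooperates: Defect (13) > Cooperate (11)
If P2 defects: Defect (5) > Cooperate (0)
NE: (Defect, Defect) with payoff (5, 5)
But (Cooperate, Cooperate) = (11, 11) Pareto dominates (5, 5)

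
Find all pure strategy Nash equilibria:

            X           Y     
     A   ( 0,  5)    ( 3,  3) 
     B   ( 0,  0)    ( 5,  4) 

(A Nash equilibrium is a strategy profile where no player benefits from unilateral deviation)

Nash equilibrium: (A, X), (B, Y)

Work:
Best responses:
  P1 vs X: payoffs [0, 0] → best response A/B (payoff 0)
  P1 vs Y: payoffs [3, 5] → best response B (payoff 5)
  P2 vs A: payoffs [5, 3] → best response X (payoff 5)
  P2 vs B: payoffs [0, 4] → best response Y (payoff 4)
Mutual best responses: (A,X), (B,Y) → Nash equilibria.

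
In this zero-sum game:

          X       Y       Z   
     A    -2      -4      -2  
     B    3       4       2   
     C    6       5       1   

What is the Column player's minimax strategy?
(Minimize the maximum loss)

Column should play Z, value = 2

Work:
Column player minimizes Row's maximum payoff:
Column X: max payoff to Row = 6
Column Y: max payoff to Row = 5
Column Z: max payoff to Row = 2
Minimum is 2, achieved by column Z.
Minimax strategy: Z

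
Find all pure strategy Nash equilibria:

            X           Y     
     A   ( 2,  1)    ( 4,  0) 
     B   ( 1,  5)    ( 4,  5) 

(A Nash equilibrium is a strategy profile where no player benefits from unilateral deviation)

Nash equilibrium: (A, X), (B, Y)

Work:
Best responses:
  P1 vs X: payoffs [2, 1] → best response A (payoff 2)
  P1 vs Y: payoffs [4, 4] → best response A/B (payoff 4)
  P2 vs A: payoffs [1, 0] → best response X (payoff 1)
  P2 vs B: payoffs [5, 5] → best response X/Y (payoff 5)
Mutual best responses: (A,X), (B,Y) → Nash equilibria.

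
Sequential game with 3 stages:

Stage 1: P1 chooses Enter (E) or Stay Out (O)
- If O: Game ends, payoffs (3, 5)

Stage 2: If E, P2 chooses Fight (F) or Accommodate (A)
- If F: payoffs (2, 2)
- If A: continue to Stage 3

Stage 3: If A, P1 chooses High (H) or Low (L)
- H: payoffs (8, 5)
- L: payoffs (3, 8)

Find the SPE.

SPE: (E, A, H); Outcome (8, 5)

Work:
Stage 3: P1 chooses H (8 vs 3)
Stage 2: P2: F->2, A->5 (anticipating H). Choose A
Stage 1: P1: O->3, E->8 (anticipating A, H). Choose E
SPE path: E -> A -> H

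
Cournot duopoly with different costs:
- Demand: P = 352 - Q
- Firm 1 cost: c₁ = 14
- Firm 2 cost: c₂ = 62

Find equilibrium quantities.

q₁* = 128.67, q₂* = 80.67

Work:
Reaction: q₁ = (352 - 14 - q₂)/2
Reaction: q₂ = (352 - 62 - q₁)/2
Solve simultaneously:
q₁* = (352 - 2×14 + 62)/3 = 128.67
q₂* = (352 - 2×62 + 14)/3 = 80.67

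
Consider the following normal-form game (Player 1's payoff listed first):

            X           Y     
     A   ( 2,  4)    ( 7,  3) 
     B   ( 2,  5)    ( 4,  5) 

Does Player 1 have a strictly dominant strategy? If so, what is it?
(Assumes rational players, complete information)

No strictly dominant strategy exists for Player 1

Work:
A strategy strictly dominates another if it gives a strictly higher payoff against every opponent action. Compare each pair of P1's strategies column-by-column:
  A vs B: [2 vs 2, 7 vs 4] → A does not strictly dominate B (column X: 2 ≤ 2)
  B vs A: [2 vs 2, 4 vs 7] → B does not strictly dominate A (column X: 2 ≤ 2)
No single strategy strictly dominates all others → no strictly dominant strategy.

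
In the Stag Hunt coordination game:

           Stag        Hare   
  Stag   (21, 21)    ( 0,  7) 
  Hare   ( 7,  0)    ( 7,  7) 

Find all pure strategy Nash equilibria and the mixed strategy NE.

Pure NE: (Stag, Stag) and (Hare, Hare); Mixed NE: p = 0.3333, q = 0.3333

Work:
Check pure NE:
(Stag, Stag): (21, 21) - no unilateral deviation beneficial
(Hare, Hare): (7, 7) - no unilateral deviation beneficial
Mixed NE: P1 plays Stag with p = 0.3333, P2 plays Stag with q = 0.3333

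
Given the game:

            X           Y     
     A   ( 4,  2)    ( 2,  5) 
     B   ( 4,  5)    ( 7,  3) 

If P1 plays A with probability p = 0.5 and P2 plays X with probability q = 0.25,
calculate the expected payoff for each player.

E[P1] = 4.375, E[P2] = 3.875

Work:
E[P1] = p·q·π₁(A,X) + p·(1-q)·π₁(A,Y) + (1-p)·q·π₁(B,X) + (1-p)·(1-q)·π₁(B,Y)
= 0.5·0.25·4 + 0.5·0.75·2 + 0.5·0.25·4 + 0.5·0.75·7
= 4.375

E[P2] = 3.875 (similar calculation)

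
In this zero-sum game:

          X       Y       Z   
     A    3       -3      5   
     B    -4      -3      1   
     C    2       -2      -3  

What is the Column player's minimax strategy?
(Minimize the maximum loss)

Column should play Y, value = -2

Work:
Column player minimizes Row's maximum payoff:
Column X: max payoff to Row = 3
Column Y: max payoff to Row = -2
Column Z: max payoff to Row = 5
Minimum is -2, achieved by column Y.
Minimax strategy: Y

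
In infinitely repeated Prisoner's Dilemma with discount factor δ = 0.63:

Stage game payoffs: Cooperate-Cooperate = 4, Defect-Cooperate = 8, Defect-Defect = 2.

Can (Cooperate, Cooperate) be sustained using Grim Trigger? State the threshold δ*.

δ* = 0.6667; since δ = 0.63 < 0.6667, cooperation cannot be sustained

Work:
For Grim Trigger:
Cooperate forever: 4/(1-δ)
Defect then punished: 8 + 2·δ/(1-δ)
Need: 4/(1-δ) ≥ 8 + 2·δ/(1-δ)
Solving: δ ≥ (T-R)/(T-P) = (8-4)/(8-2) = 0.6667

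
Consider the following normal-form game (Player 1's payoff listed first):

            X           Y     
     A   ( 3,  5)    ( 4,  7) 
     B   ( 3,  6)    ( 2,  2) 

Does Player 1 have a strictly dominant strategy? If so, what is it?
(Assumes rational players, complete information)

No strictly dominant strategy exists for Player 1

Work:
A strategy strictly dominates another if it gives a strictly higher payoff against every opponent action. Compare each pair of P1's strategies column-by-column:
  A vs B: [3 vs 3, 4 vs 2] → A does not strictly dominate B (column X: 3 ≤ 3)
  B vs A: [3 vs 3, 2 vs 4] → B does not strictly dominate A (column X: 3 ≤ 3)
No single strategy strictly dominates all others → no strictly dominant strategy.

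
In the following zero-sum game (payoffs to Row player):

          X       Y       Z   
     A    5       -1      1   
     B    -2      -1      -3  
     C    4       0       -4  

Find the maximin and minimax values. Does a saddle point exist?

Maximin = -1, Minimax = 0, Saddle: False

Work:
Row minimums: [-1, -3, -4] → maximin = -1
Column maximums: [5, 0, 1] → minimax = 0
No saddle point (maximin ≠ minimax). Mixed strategy needed.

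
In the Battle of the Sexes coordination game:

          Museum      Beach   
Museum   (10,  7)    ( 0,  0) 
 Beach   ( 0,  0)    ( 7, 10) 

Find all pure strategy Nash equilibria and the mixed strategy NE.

Pure NE: (Museum, Museum) and (Beach, Beach); Mixed NE: p = 0.5882, q = 0.4118

Work:
Check pure NE:
(Museum, Museum): (10, 7) - no unilateral deviation beneficial
(Beach, Beach): (7, 10) - no unilateral deviation beneficial
Mixed NE: P1 plays Museum with p = 0.5882, P2 plays Museum with q = 0.4118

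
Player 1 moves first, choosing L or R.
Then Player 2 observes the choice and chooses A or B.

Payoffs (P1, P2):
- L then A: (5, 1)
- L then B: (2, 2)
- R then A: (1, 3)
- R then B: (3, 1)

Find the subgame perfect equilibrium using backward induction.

P1 plays L, P2 plays B after L and A after R; Payoff (2, 2)

Work:
Backward induction:
After L: P2 chooses B → P1 gets 2
After R: P2 chooses A → P1 gets 1
P1 chooses L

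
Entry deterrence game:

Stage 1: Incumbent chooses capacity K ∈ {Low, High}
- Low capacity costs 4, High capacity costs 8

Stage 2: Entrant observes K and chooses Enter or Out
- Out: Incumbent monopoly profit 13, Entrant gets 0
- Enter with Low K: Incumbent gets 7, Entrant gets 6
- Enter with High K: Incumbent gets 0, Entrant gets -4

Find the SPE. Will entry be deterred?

SPE: (High, Enter|Low, Out|High); Entry deterred. Incumbent net profit = 5

Work:
After Low K: Entrant enters (6 > 0)
After High K: Entrant stays out (-4 < 0)
Incumbent: Low → 7−4=3, High → 13−8=5
Incumbent chooses High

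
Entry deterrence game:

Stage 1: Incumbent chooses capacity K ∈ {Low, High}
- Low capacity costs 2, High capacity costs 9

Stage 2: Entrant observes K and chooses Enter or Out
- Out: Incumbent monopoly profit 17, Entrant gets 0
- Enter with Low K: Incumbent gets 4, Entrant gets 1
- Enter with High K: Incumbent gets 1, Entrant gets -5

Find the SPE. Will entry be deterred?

SPE: (High, Enter|Low, Out|High); Entry deterred. Incumbent net profit = 8

Work:
After Low K: Entrant enters (1 > 0)
After High K: Entrant stays out (-5 < 0)
Incumbent: Low → 4−2=2, High → 17−9=8
Incumbent chooses High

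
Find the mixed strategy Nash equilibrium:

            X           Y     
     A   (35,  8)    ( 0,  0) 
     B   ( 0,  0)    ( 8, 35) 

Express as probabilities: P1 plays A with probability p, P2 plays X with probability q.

p = 0.814, q = 0.186

Work:
Find probabilities that make opponent indifferent:
P2 chooses q to make P1 indifferent between A and B
P1 chooses p to make P2 indifferent between X and Y
Mixed NE: P1 plays (A: 0.814, B: 0.186), P2 plays (X: 0.186, Y: 0.814)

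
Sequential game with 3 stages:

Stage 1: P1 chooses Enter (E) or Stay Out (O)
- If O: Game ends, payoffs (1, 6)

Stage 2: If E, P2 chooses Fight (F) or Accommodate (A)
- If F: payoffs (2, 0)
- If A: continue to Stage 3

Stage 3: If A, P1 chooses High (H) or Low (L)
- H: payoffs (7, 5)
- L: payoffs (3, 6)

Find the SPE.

SPE: (E, A, H); Outcome (7, 5)

Work:
Stage 3: P1 chooses H (7 vs 3)
Stage 2: P2: F->0, A->5 (anticipating H). Choose A
Stage 1: P1: O->1, E->7 (anticipating A, H). Choose E
SPE path: E -> A -> H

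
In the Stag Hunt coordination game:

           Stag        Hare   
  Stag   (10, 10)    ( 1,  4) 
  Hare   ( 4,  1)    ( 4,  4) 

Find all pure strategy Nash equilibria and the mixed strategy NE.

Pure NE: (Stag, Stag) and (Hare, Hare); Mixed NE: p = 0.3333, q = 0.3333

Work:
Check pure NE:
(Stag, Stag): (10, 10) - no unilateral deviation beneficial
(Hare, Hare): (4, 4) - no unilateral deviation beneficial
Mixed NE: P1 plays Stag with p = 0.3333, P2 plays Stag with q = 0.3333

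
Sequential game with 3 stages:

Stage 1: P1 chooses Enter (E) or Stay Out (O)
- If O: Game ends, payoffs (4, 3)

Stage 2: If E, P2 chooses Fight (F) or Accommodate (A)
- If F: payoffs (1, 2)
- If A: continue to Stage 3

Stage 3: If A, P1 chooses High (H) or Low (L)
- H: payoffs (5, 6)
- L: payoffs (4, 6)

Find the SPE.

SPE: (E, A, H); Outcome (5, 6)

Work:
Stage 3: P1 chooses H (5 vs 4)
Stage 2: P2: F->2, A->6 (anticipating H). Choose A
Stage 1: P1: O->4, E->5 (anticipating A, H). Choose E
SPE path: E -> A -> H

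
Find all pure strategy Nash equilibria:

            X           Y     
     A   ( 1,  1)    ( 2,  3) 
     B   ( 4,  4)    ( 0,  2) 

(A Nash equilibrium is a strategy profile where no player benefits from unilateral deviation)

Nash equilibrium: (A, Y), (B, X)

Work:
Best responses:
  P1 vs X: payoffs [1, 4] → best response B (payoff 4)
  P1 vs Y: payoffs [2, 0] → best response A (payoff 2)
  P2 vs A: payoffs [1, 3] → best response Y (payoff 3)
  P2 vs B: payoffs [4, 2] → best response X (payoff 4)
Mutual best responses: (A,Y), (B,X) → Nash equilibria.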